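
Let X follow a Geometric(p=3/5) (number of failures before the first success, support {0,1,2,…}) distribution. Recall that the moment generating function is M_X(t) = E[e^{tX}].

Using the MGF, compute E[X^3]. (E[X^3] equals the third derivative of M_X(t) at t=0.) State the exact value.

E[X^3] = D^3[M](0) = 46/9

M_X(t) = 3/(5*(1 - 2*e^(t)/5))
D^3[M](t) = (24*e^(3*t) + 240*e^(2*t) + 150*e^(t))/(16*e^(4*t) - 160*e^(3*t) + 600*e^(2*t) - 1000*e^(t) + 625)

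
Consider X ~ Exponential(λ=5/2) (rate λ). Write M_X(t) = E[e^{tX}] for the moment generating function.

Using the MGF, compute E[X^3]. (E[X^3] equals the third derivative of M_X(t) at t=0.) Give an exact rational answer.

M_X(t) = 5/(2*(5/2 - t))
M^(3)(t) = 240/(16*t^4 - 160*t^3 + 600*t^2 - 1000*t + 625)

E[X^3] = M^(3)(0) = 48/125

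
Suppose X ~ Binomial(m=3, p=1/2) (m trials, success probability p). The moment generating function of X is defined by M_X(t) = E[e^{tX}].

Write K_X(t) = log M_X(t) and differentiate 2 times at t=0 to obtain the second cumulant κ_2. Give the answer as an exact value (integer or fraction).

κ_2 = d^2K/dt^2 |_{t=0} = 3/4

M_X(t) = (e^(t)/2 + 1/2)^3
K_X(t) = log M_X(t) = 3*log(e^(t)/2 + 1/2)
dK/dt = 3*e^(t)/(e^(t) + 1)
d^2K/dt^2 = 3*e^(t)/(e^(2*t) + 2*e^(t) + 1)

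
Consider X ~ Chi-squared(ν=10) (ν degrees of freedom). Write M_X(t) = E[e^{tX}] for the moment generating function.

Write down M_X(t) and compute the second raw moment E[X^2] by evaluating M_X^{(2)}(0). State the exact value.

E[X^2] = M^(2)(0) = 120

M_X(t) = (1 - 2*t)^(-5)
M^(2)(t) = -120/(128*t^7 - 448*t^6 + 672*t^5 - 560*t^4 + 280*t^3 - 84*t^2 + 14*t - 1)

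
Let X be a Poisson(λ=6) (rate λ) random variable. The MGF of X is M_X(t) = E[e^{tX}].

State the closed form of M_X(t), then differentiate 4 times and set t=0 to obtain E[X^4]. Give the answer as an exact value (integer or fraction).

M_X(t) = e^(6*e^(t) - 6)
M^(4)(t) = (1296*e^(4*t)*e^(6*e^(t)) + 1296*e^(3*t)*e^(6*e^(t)) + 252*e^(2*t)*e^(6*e^(t)) + 6*e^(t)*e^(6*e^(t)))*e^(-6)

E[X^4] = M^(4)(0) = 2850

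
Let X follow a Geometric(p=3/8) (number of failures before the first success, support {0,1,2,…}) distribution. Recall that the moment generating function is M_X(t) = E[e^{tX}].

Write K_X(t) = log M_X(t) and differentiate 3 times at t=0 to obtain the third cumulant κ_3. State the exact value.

M_X(t) = 3/(8*(1 - 5*e^(t)/8))
K_X(t) = log M_X(t) = -log(1 - 5*e^(t)/8) - 3*log(2) + log(3)
K^(3)(t) = (-200*e^(2*t) - 320*e^(t))/(125*e^(3*t) - 600*e^(2*t) + 960*e^(t) - 512)

κ_3 = K^(3)(0) = 520/27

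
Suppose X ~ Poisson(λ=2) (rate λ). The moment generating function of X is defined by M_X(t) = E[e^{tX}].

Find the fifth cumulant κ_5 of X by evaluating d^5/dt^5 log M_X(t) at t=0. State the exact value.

κ_5 = d^5K/dt^5 |_{t=0} = 2

M_X(t) = e^(2*e^(t) - 2)
K_X(t) = log M_X(t) = 2*e^(t) - 2
dK/dt = 2*e^(t)
d^2K/dt^2 = 2*e^(t)
d^3K/dt^3 = 2*e^(t)
d^4K/dt^4 = 2*e^(t)
d^5K/dt^5 = 2*e^(t)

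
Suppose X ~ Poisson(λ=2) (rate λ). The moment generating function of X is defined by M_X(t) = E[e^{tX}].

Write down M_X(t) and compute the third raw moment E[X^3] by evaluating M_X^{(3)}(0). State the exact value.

M_X(t) = e^(2*e^(t) - 2)
D^3[M](t) = (8*e^(3*t)*e^(2*e^(t)) + 12*e^(2*t)*e^(2*e^(t)) + 2*e^(t)*e^(2*e^(t)))*e^(-2)

E[X^3] = D^3[M](0) = 22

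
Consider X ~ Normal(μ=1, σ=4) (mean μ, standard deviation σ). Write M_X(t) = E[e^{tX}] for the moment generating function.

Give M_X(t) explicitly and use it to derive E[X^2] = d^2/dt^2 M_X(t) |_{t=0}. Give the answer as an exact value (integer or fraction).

M_X(t) = e^(8*t^2 + t)
dM/dt = 16*t*e^(t)*e^(8*t^2) + e^(t)*e^(8*t^2)
d^2M/dt^2 = 256*t^2*e^(t)*e^(8*t^2) + 32*t*e^(t)*e^(8*t^2) + 17*e^(t)*e^(8*t^2)

E[X^2] = d^2M/dt^2 |_{t=0} = 17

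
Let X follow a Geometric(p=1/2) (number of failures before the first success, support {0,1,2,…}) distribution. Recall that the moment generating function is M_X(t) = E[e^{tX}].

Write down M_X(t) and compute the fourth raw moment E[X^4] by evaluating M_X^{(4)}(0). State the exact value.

M_X(t) = 1/(2*(1 - e^(t)/2))
M′(t) = e^(t)/(e^(2*t) - 4*e^(t) + 4)
M′′(t) = (-e^(2*t) - 2*e^(t))/(e^(3*t) - 6*e^(2*t) + 12*e^(t) - 8)
M′′′(t) = (e^(3*t) + 8*e^(2*t) + 4*e^(t))/(e^(4*t) - 8*e^(3*t) + 24*e^(2*t) - 32*e^(t) + 16)
M′′′′(t) = (-e^(4*t) - 22*e^(3*t) - 44*e^(2*t) - 8*e^(t))/(e^(5*t) - 10*e^(4*t) + 40*e^(3*t) - 80*e^(2*t) + 80*e^(t) - 32)

E[X^4] = M′′′′(0) = 75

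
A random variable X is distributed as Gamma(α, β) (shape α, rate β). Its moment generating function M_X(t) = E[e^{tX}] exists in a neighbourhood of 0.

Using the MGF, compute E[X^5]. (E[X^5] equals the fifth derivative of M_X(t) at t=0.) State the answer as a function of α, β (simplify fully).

M_X(t) = (β/(β - t))^α

E[X^5] = D^5[M](0) = α*(α^4 + 10*α^3 + 35*α^2 + 50*α + 24)/β^5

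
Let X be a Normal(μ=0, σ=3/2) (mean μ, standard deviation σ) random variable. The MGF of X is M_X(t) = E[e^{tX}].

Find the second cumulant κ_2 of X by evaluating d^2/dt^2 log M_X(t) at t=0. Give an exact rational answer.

κ_2 = d^2K/dt^2 |_{t=0} = 9/4

M_X(t) = e^(9*t^2/8)
K_X(t) = log M_X(t) = 9*t^2/8
dK/dt = 9*t/4
d^2K/dt^2 = 9/4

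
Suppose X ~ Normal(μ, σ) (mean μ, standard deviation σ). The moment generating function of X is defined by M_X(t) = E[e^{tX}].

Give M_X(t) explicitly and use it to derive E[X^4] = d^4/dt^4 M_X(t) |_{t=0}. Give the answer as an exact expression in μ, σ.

E[X^4] = d^4M/dt^4 |_{t=0} = μ^4 + 6*μ^2*σ^2 + 3*σ^4

M_X(t) = e^(μ*t + σ^2*t^2/2)
dM/dt = μ*e^(μ*t)*e^(σ^2*t^2/2) + σ^2*t*e^(μ*t)*e^(σ^2*t^2/2)
d^2M/dt^2 = μ^2*e^(μ*t)*e^(σ^2*t^2/2) + 2*μ*σ^2*t*e^(μ*t)*e^(σ^2*t^2/2) + σ^4*t^2*e^(μ*t)*e^(σ^2*t^2/2) + σ^2*e^(μ*t)*e^(σ^2*t^2/2)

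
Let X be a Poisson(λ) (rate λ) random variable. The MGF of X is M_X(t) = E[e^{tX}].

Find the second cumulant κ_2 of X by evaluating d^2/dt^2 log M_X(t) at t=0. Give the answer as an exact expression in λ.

M_X(t) = e^(λ*(e^(t) - 1))
K_X(t) = log M_X(t) = λ*(e^(t) - 1)
dK/dt = λ*e^(t)
d^2K/dt^2 = λ*e^(t)

κ_2 = d^2K/dt^2 |_{t=0} = λ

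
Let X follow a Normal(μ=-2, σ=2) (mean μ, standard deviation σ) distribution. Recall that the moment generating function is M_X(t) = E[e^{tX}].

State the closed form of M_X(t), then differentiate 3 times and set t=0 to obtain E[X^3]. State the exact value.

E[X^3] = d^3M/dt^3 |_{t=0} = -32

M_X(t) = e^(2*t^2 - 2*t)
dM/dt = 4*t*e^(-2*t)*e^(2*t^2) - 2*e^(-2*t)*e^(2*t^2)
d^2M/dt^2 = (16*t^2*e^(2*t^2) - 16*t*e^(2*t^2) + 8*e^(2*t^2))*e^(-2*t)
d^3M/dt^3 = (64*t^3*e^(2*t^2) - 96*t^2*e^(2*t^2) + 96*t*e^(2*t^2) - 32*e^(2*t^2))*e^(-2*t)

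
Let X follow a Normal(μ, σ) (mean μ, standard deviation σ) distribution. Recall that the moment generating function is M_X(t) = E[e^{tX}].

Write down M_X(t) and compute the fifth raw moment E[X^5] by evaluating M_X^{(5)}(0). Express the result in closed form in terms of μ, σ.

M_X(t) = e^(μ*t + σ^2*t^2/2)

E[X^5] = M^(5)(0) = μ*(μ^4 + 10*μ^2*σ^2 + 15*σ^4)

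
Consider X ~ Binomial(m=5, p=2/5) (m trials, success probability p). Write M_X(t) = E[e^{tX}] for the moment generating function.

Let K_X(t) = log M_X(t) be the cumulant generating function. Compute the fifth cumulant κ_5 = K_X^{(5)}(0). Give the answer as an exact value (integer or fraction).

M_X(t) = (2*e^(t)/5 + 3/5)^5
K_X(t) = log M_X(t) = 5*log(2*e^(t)/5 + 3/5)
K′(t) = 10*e^(t)/(2*e^(t) + 3)
K′′(t) = 30*e^(t)/(4*e^(2*t) + 12*e^(t) + 9)
K′′′(t) = (-60*e^(2*t) + 90*e^(t))/(8*e^(3*t) + 36*e^(2*t) + 54*e^(t) + 27)
K′′′′(t) = (120*e^(3*t) - 720*e^(2*t) + 270*e^(t))/(16*e^(4*t) + 96*e^(3*t) + 216*e^(2*t) + 216*e^(t) + 81)
K′′′′′(t) = (-240*e^(4*t) + 3960*e^(3*t) - 5940*e^(2*t) + 810*e^(t))/(32*e^(5*t) + 240*e^(4*t) + 720*e^(3*t) + 1080*e^(2*t) + 810*e^(t) + 243)

κ_5 = K′′′′′(0) = -282/625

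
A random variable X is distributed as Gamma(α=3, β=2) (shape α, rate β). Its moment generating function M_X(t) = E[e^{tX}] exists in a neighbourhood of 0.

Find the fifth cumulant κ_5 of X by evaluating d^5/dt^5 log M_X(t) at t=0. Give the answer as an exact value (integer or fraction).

M_X(t) = 8/(2 - t)^3
K_X(t) = log M_X(t) = -3*log(2 - t) + 3*log(2)
dK/dt = -3/(t - 2)
d^2K/dt^2 = 3/(t^2 - 4*t + 4)
d^3K/dt^3 = -6/(t^3 - 6*t^2 + 12*t - 8)
d^4K/dt^4 = 18/(t^4 - 8*t^3 + 24*t^2 - 32*t + 16)
d^5K/dt^5 = -72/(t^5 - 10*t^4 + 40*t^3 - 80*t^2 + 80*t - 32)

κ_5 = d^5K/dt^5 |_{t=0} = 9/4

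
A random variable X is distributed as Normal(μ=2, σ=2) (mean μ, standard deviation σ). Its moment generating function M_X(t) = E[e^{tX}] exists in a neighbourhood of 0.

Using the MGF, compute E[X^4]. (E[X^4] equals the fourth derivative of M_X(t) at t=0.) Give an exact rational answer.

E[X^4] = M^(4)(0) = 160

M_X(t) = e^(2*t^2 + 2*t)
M^(4)(t) = 256*t^4*e^(2*t)*e^(2*t^2) + 512*t^3*e^(2*t)*e^(2*t^2) + 768*t^2*e^(2*t)*e^(2*t^2) + 512*t*e^(2*t)*e^(2*t^2) + 160*e^(2*t)*e^(2*t^2)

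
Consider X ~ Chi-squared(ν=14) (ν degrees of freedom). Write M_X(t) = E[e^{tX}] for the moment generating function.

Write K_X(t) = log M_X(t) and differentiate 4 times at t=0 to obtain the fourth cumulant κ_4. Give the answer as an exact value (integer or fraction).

M_X(t) = (1 - 2*t)^(-7)
K_X(t) = log M_X(t) = -7*log(1 - 2*t)
D^4[K](t) = 672/(16*t^4 - 32*t^3 + 24*t^2 - 8*t + 1)

κ_4 = D^4[K](0) = 672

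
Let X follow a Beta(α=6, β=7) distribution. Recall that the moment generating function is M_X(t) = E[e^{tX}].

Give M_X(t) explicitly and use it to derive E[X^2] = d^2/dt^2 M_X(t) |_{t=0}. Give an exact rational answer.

M_X(t) = ₁F₁(6; 13; t)
M^(2)(t) = 3*₁F₁(8; 15; t)/13

E[X^2] = M^(2)(0) = 3/13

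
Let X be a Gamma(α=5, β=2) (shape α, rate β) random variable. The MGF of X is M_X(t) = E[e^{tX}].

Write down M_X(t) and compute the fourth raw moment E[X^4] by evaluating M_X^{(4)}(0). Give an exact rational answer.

E[X^4] = M′′′′(0) = 105

M_X(t) = 32/(2 - t)^5
M′(t) = 160/(t^6 - 12*t^5 + 60*t^4 - 160*t^3 + 240*t^2 - 192*t + 64)
M′′(t) = -960/(t^7 - 14*t^6 + 84*t^5 - 280*t^4 + 560*t^3 - 672*t^2 + 448*t - 128)
M′′′(t) = 6720/(t^8 - 16*t^7 + 112*t^6 - 448*t^5 + 1120*t^4 - 1792*t^3 + 1792*t^2 - 1024*t + 256)
M′′′′(t) = -53760/(t^9 - 18*t^8 + 144*t^7 - 672*t^6 + 2016*t^5 - 4032*t^4 + 5376*t^3 - 4608*t^2 + 2304*t - 512)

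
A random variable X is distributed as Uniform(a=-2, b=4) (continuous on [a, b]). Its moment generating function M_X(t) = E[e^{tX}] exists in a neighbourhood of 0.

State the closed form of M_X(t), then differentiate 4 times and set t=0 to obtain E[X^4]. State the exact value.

E[X^4] = M′′′′(0) = 176/5

M_X(t) = (e^(4*t) - e^(-2*t))/(6*t)
M′(t) = (4*t*e^(6*t) + 2*t - e^(6*t) + 1)*e^(-2*t)/(6*t^2)
M′′(t) = (8*t^2*e^(6*t) - 2*t^2 - 4*t*e^(6*t) - 2*t + e^(6*t) - 1)*e^(-2*t)/(3*t^3)
M′′′(t) = (32*t^3*e^(6*t) + 4*t^3 - 24*t^2*e^(6*t) + 6*t^2 + 12*t*e^(6*t) + 6*t - 3*e^(6*t) + 3)*e^(-2*t)/(3*t^4)
M′′′′(t) = (128*t^4*e^(6*t) - 8*t^4 - 128*t^3*e^(6*t) - 16*t^3 + 96*t^2*e^(6*t) - 24*t^2 - 48*t*e^(6*t) - 24*t + 12*e^(6*t) - 12)*e^(-2*t)/(3*t^5)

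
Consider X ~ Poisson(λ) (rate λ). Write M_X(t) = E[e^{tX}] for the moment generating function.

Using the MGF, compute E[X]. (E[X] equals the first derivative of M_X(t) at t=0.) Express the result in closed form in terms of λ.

E[X] = M^(1)(0) = λ

M_X(t) = e^(λ*(e^(t) - 1))
M^(1)(t) = λ*e^(-λ)*e^(t)*e^(λ*e^(t))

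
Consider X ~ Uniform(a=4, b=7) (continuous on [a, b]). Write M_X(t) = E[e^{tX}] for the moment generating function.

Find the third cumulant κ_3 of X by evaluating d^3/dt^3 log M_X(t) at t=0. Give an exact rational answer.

κ_3 = D^3[K](0) = 0

M_X(t) = (e^(7*t) - e^(4*t))/(3*t)
K_X(t) = log M_X(t) = -log(t) + log(e^(7*t) - e^(4*t)) - log(3)
D^3[K](t) = (27*t^3*e^(6*t) + 27*t^3*e^(3*t) - 2*e^(9*t) + 6*e^(6*t) - 6*e^(3*t) + 2)/(t^3*e^(9*t) - 3*t^3*e^(6*t) + 3*t^3*e^(3*t) - t^3)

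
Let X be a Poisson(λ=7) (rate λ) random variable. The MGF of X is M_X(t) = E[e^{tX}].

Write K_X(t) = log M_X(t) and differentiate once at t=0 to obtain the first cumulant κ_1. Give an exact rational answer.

κ_1 = K^(1)(0) = 7

M_X(t) = e^(7*e^(t) - 7)
K_X(t) = log M_X(t) = 7*e^(t) - 7
K^(1)(t) = 7*e^(t)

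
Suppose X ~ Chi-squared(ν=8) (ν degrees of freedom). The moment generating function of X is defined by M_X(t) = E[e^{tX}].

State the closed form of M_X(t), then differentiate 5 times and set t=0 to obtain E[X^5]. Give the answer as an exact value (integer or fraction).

M_X(t) = (1 - 2*t)^(-4)
dM/dt = -8/(32*t^5 - 80*t^4 + 80*t^3 - 40*t^2 + 10*t - 1)
d^2M/dt^2 = 80/(64*t^6 - 192*t^5 + 240*t^4 - 160*t^3 + 60*t^2 - 12*t + 1)
d^3M/dt^3 = -960/(128*t^7 - 448*t^6 + 672*t^5 - 560*t^4 + 280*t^3 - 84*t^2 + 14*t - 1)
d^4M/dt^4 = 13440/(256*t^8 - 1024*t^7 + 1792*t^6 - 1792*t^5 + 1120*t^4 - 448*t^3 + 112*t^2 - 16*t + 1)
d^5M/dt^5 = -215040/(512*t^9 - 2304*t^8 + 4608*t^7 - 5376*t^6 + 4032*t^5 - 2016*t^4 + 672*t^3 - 144*t^2 + 18*t - 1)

E[X^5] = d^5M/dt^5 |_{t=0} = 215040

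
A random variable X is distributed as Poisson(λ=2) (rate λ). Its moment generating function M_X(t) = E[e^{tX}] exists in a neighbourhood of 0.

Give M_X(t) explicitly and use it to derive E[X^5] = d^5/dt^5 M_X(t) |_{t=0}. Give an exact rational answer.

E[X^5] = D^5[M](0) = 454

M_X(t) = e^(2*e^(t) - 2)
D^5[M](t) = (32*e^(5*t)*e^(2*e^(t)) + 160*e^(4*t)*e^(2*e^(t)) + 200*e^(3*t)*e^(2*e^(t)) + 60*e^(2*t)*e^(2*e^(t)) + 2*e^(t)*e^(2*e^(t)))*e^(-2)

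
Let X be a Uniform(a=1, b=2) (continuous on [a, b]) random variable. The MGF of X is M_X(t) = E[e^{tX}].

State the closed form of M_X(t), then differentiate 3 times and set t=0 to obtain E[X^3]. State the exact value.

E[X^3] = M^(3)(0) = 15/4

M_X(t) = (e^(2*t) - e^(t))/t
M^(3)(t) = (8*t^3*e^(2*t) - t^3*e^(t) - 12*t^2*e^(2*t) + 3*t^2*e^(t) + 12*t*e^(2*t) - 6*t*e^(t) - 6*e^(2*t) + 6*e^(t))/t^4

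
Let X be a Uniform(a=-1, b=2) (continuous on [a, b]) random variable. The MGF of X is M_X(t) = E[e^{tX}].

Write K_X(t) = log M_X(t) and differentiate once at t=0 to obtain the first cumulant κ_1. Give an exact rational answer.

M_X(t) = (e^(2*t) - e^(-t))/(3*t)
K_X(t) = log M_X(t) = -log(t) + log(e^(2*t) - e^(-t)) - log(3)
K^(1)(t) = (2*t*e^(3*t) + t - e^(3*t) + 1)/(t*e^(3*t) - t)

κ_1 = K^(1)(0) = 1/2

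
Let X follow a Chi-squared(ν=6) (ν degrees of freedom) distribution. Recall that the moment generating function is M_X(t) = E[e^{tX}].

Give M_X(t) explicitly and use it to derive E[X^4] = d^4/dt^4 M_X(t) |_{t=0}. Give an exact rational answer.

M_X(t) = (1 - 2*t)^(-3)
M^(4)(t) = -5760/(128*t^7 - 448*t^6 + 672*t^5 - 560*t^4 + 280*t^3 - 84*t^2 + 14*t - 1)

E[X^4] = M^(4)(0) = 5760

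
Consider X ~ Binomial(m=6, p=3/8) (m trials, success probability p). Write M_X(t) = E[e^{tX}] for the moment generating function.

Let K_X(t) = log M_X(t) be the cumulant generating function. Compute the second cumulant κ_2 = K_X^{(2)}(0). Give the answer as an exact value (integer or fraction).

κ_2 = d^2K/dt^2 |_{t=0} = 45/32

M_X(t) = (3*e^(t)/8 + 5/8)^6
K_X(t) = log M_X(t) = 6*log(3*e^(t)/8 + 5/8)
dK/dt = 18*e^(t)/(3*e^(t) + 5)
d^2K/dt^2 = 90*e^(t)/(9*e^(2*t) + 30*e^(t) + 25)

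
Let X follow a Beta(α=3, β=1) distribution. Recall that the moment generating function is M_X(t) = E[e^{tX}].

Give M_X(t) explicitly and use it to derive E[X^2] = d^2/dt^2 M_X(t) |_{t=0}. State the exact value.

M_X(t) = ₁F₁(3; 4; t)
dM/dt = 3*₁F₁(4; 5; t)/4
d^2M/dt^2 = 3*₁F₁(5; 6; t)/5

E[X^2] = d^2M/dt^2 |_{t=0} = 3/5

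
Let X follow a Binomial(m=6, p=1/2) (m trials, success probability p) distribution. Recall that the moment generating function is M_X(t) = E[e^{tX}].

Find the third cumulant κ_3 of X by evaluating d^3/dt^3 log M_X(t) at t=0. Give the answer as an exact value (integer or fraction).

κ_3 = d^3K/dt^3 |_{t=0} = 0

M_X(t) = (e^(t)/2 + 1/2)^6
K_X(t) = log M_X(t) = 6*log(e^(t)/2 + 1/2)
dK/dt = 6*e^(t)/(e^(t) + 1)
d^2K/dt^2 = 6*e^(t)/(e^(2*t) + 2*e^(t) + 1)
d^3K/dt^3 = (-6*e^(2*t) + 6*e^(t))/(e^(3*t) + 3*e^(2*t) + 3*e^(t) + 1)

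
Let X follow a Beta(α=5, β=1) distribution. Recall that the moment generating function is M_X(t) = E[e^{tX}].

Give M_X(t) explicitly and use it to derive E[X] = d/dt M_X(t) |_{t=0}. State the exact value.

E[X] = dM/dt |_{t=0} = 5/6

M_X(t) = ₁F₁(5; 6; t)
dM/dt = 5*₁F₁(6; 7; t)/6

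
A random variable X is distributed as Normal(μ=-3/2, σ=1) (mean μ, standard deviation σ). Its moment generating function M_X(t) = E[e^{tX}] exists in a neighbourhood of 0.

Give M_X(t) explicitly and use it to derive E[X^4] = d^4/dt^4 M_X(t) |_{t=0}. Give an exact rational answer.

E[X^4] = D^4[M](0) = 345/16

M_X(t) = e^(t^2/2 - 3*t/2)
D^4[M](t) = (16*t^4*e^(t^2/2) - 96*t^3*e^(t^2/2) + 312*t^2*e^(t^2/2) - 504*t*e^(t^2/2) + 345*e^(t^2/2))*e^(-3*t/2)/16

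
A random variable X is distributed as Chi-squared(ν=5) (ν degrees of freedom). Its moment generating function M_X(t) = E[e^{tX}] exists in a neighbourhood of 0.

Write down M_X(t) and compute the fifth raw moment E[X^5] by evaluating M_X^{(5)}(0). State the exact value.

E[X^5] = d^5M/dt^5 |_{t=0} = 45045

M_X(t) = (1 - 2*t)^(-5/2)
dM/dt = -5/(8*t^3*√(1 - 2*t) - 12*t^2*√(1 - 2*t) + 6*t*√(1 - 2*t) - √(1 - 2*t))
d^2M/dt^2 = 35/(16*t^4*√(1 - 2*t) - 32*t^3*√(1 - 2*t) + 24*t^2*√(1 - 2*t) - 8*t*√(1 - 2*t) + √(1 - 2*t))
d^3M/dt^3 = -315/(32*t^5*√(1 - 2*t) - 80*t^4*√(1 - 2*t) + 80*t^3*√(1 - 2*t) - 40*t^2*√(1 - 2*t) + 10*t*√(1 - 2*t) - √(1 - 2*t))
d^4M/dt^4 = 3465/(64*t^6*√(1 - 2*t) - 192*t^5*√(1 - 2*t) + 240*t^4*√(1 - 2*t) - 160*t^3*√(1 - 2*t) + 60*t^2*√(1 - 2*t) - 12*t*√(1 - 2*t) + √(1 - 2*t))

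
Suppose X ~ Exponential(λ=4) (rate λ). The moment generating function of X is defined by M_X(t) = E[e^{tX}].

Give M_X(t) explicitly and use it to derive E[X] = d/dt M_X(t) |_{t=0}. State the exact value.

E[X] = dM/dt |_{t=0} = 1/4

M_X(t) = 4/(4 - t)
dM/dt = 4/(t^2 - 8*t + 16)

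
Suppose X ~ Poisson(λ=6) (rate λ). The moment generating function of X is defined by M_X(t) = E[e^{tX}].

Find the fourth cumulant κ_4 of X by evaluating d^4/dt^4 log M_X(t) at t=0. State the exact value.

κ_4 = D^4[K](0) = 6

M_X(t) = e^(6*e^(t) - 6)
K_X(t) = log M_X(t) = 6*e^(t) - 6
D^4[K](t) = 6*e^(t)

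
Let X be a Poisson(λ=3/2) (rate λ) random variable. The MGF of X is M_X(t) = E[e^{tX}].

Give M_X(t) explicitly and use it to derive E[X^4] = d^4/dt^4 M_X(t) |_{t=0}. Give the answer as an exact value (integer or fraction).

M_X(t) = e^(3*e^(t)/2 - 3/2)
dM/dt = 3*e^(-3/2)*e^(t)*e^(3*e^(t)/2)/2
d^2M/dt^2 = (9*e^(2*t)*e^(3*e^(t)/2) + 6*e^(t)*e^(3*e^(t)/2))*e^(-3/2)/4
d^3M/dt^3 = (27*e^(3*t)*e^(3*e^(t)/2) + 54*e^(2*t)*e^(3*e^(t)/2) + 12*e^(t)*e^(3*e^(t)/2))*e^(-3/2)/8
d^4M/dt^4 = (81*e^(4*t)*e^(3*e^(t)/2) + 324*e^(3*t)*e^(3*e^(t)/2) + 252*e^(2*t)*e^(3*e^(t)/2) + 24*e^(t)*e^(3*e^(t)/2))*e^(-3/2)/16

E[X^4] = d^4M/dt^4 |_{t=0} = 681/16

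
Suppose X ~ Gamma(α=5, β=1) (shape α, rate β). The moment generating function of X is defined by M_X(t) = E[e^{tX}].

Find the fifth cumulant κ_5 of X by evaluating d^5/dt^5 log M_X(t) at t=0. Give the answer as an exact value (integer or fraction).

M_X(t) = (1 - t)^(-5)
K_X(t) = log M_X(t) = -5*log(1 - t)
dK/dt = -5/(t - 1)
d^2K/dt^2 = 5/(t^2 - 2*t + 1)
d^3K/dt^3 = -10/(t^3 - 3*t^2 + 3*t - 1)
d^4K/dt^4 = 30/(t^4 - 4*t^3 + 6*t^2 - 4*t + 1)
d^5K/dt^5 = -120/(t^5 - 5*t^4 + 10*t^3 - 10*t^2 + 5*t - 1)

κ_5 = d^5K/dt^5 |_{t=0} = 120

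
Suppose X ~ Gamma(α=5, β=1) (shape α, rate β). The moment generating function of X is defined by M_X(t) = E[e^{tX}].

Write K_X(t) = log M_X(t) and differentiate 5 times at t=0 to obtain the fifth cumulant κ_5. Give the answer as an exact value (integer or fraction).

M_X(t) = (1 - t)^(-5)
K_X(t) = log M_X(t) = -5*log(1 - t)
dK/dt = -5/(t - 1)
d^2K/dt^2 = 5/(t^2 - 2*t + 1)
d^3K/dt^3 = -10/(t^3 - 3*t^2 + 3*t - 1)
d^4K/dt^4 = 30/(t^4 - 4*t^3 + 6*t^2 - 4*t + 1)
d^5K/dt^5 = -120/(t^5 - 5*t^4 + 10*t^3 - 10*t^2 + 5*t - 1)

κ_5 = d^5K/dt^5 |_{t=0} = 120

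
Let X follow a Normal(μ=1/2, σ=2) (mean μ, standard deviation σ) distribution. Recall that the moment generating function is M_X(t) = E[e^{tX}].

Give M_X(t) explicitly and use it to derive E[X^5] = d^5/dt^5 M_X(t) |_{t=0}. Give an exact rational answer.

M_X(t) = e^(2*t^2 + t/2)

E[X^5] = M^(5)(0) = 4001/32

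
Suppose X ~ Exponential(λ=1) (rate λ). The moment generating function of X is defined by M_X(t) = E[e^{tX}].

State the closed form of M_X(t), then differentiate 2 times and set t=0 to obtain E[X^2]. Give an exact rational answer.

E[X^2] = D^2[M](0) = 2

M_X(t) = 1/(1 - t)
D^2[M](t) = -2/(t^3 - 3*t^2 + 3*t - 1)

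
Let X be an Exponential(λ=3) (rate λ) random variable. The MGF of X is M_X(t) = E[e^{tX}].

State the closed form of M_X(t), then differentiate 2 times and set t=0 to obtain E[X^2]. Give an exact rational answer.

M_X(t) = 3/(3 - t)
M^(2)(t) = -6/(t^3 - 9*t^2 + 27*t - 27)

E[X^2] = M^(2)(0) = 2/9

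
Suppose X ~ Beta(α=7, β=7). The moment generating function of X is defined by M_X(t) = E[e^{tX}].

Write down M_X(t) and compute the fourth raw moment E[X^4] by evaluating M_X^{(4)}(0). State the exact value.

E[X^4] = d^4M/dt^4 |_{t=0} = 3/34

M_X(t) = ₁F₁(7; 14; t)
dM/dt = ₁F₁(8; 15; t)/2
d^2M/dt^2 = 4*₁F₁(9; 16; t)/15
d^3M/dt^3 = 3*₁F₁(10; 17; t)/20
d^4M/dt^4 = 3*₁F₁(11; 18; t)/34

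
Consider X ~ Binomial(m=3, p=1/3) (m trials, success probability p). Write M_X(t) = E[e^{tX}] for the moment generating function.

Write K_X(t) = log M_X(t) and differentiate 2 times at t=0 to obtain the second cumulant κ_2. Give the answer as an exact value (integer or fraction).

κ_2 = D^2[K](0) = 2/3

M_X(t) = (e^(t)/3 + 2/3)^3
K_X(t) = log M_X(t) = 3*log(e^(t)/3 + 2/3)
D^2[K](t) = 6*e^(t)/(e^(2*t) + 4*e^(t) + 4)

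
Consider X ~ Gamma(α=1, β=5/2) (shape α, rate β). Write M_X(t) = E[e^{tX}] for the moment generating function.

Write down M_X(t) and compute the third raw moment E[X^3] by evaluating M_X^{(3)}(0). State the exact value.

M_X(t) = 5/(2*(5/2 - t))
D^3[M](t) = 240/(16*t^4 - 160*t^3 + 600*t^2 - 1000*t + 625)

E[X^3] = D^3[M](0) = 48/125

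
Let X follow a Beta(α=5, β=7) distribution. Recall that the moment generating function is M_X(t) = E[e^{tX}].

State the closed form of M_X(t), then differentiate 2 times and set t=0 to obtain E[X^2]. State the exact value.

M_X(t) = ₁F₁(5; 12; t)
D^2[M](t) = 5*₁F₁(7; 14; t)/26

E[X^2] = D^2[M](0) = 5/26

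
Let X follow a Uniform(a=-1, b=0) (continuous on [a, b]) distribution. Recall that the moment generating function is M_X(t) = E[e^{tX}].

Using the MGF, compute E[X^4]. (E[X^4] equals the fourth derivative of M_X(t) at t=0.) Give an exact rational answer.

M_X(t) = (1 - e^(-t))/t
D^4[M](t) = (-t^4 - 4*t^3 - 12*t^2 - 24*t + 24*e^(t) - 24)*e^(-t)/t^5

E[X^4] = D^4[M](0) = 1/5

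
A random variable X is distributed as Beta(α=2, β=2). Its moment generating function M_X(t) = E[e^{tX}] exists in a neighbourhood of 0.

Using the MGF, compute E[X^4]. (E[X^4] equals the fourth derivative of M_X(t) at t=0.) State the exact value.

E[X^4] = D^4[M](0) = 1/7

M_X(t) = ₁F₁(2; 4; t)
D^4[M](t) = ₁F₁(6; 8; t)/7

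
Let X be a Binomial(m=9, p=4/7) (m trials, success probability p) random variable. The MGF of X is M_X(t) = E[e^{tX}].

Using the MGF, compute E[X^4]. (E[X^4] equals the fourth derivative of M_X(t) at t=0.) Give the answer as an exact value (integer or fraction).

E[X^4] = d^4M/dt^4 |_{t=0} = 362340/343

M_X(t) = (4*e^(t)/7 + 3/7)^9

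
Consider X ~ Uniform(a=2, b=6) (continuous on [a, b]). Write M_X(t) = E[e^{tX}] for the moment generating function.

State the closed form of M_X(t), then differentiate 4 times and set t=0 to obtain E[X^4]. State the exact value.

E[X^4] = M′′′′(0) = 1936/5

M_X(t) = (e^(6*t) - e^(2*t))/(4*t)
M′(t) = (6*t*e^(6*t) - 2*t*e^(2*t) - e^(6*t) + e^(2*t))/(4*t^2)
M′′(t) = (18*t^2*e^(6*t) - 2*t^2*e^(2*t) - 6*t*e^(6*t) + 2*t*e^(2*t) + e^(6*t) - e^(2*t))/(2*t^3)
M′′′(t) = (108*t^3*e^(6*t) - 4*t^3*e^(2*t) - 54*t^2*e^(6*t) + 6*t^2*e^(2*t) + 18*t*e^(6*t) - 6*t*e^(2*t) - 3*e^(6*t) + 3*e^(2*t))/(2*t^4)
M′′′′(t) = (324*t^4*e^(6*t) - 4*t^4*e^(2*t) - 216*t^3*e^(6*t) + 8*t^3*e^(2*t) + 108*t^2*e^(6*t) - 12*t^2*e^(2*t) - 36*t*e^(6*t) + 12*t*e^(2*t) + 6*e^(6*t) - 6*e^(2*t))/t^5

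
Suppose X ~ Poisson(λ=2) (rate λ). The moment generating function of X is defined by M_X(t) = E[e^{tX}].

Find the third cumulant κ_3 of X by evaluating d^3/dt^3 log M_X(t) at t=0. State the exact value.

M_X(t) = e^(2*e^(t) - 2)
K_X(t) = log M_X(t) = 2*e^(t) - 2
K′(t) = 2*e^(t)
K′′(t) = 2*e^(t)
K′′′(t) = 2*e^(t)

κ_3 = K′′′(0) = 2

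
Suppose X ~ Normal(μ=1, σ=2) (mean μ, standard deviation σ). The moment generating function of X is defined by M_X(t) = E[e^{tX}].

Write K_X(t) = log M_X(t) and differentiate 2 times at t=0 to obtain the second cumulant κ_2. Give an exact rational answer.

κ_2 = K^(2)(0) = 4

M_X(t) = e^(2*t^2 + t)
K_X(t) = log M_X(t) = 2*t^2 + t
K^(2)(t) = 4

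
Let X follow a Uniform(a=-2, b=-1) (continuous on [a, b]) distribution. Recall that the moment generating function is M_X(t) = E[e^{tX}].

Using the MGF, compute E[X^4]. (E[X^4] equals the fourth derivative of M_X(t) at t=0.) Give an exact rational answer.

M_X(t) = (e^(-t) - e^(-2*t))/t
M^(4)(t) = (t^4*e^(t) - 16*t^4 + 4*t^3*e^(t) - 32*t^3 + 12*t^2*e^(t) - 48*t^2 + 24*t*e^(t) - 48*t + 24*e^(t) - 24)*e^(-2*t)/t^5

E[X^4] = M^(4)(0) = 31/5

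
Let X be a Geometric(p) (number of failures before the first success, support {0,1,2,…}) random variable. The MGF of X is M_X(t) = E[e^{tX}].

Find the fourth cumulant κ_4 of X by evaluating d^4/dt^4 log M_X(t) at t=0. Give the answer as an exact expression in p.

M_X(t) = p/(-(1 - p)*e^(t) + 1)
K_X(t) = log M_X(t) = log(p) - log(-(1 - p)*e^(t) + 1)
K′(t) = (-p*e^(t) + e^(t))/(p*e^(t) - e^(t) + 1)
K′′(t) = (-p*e^(t) + e^(t))/(p^2*e^(2*t) - 2*p*e^(2*t) + 2*p*e^(t) + e^(2*t) - 2*e^(t) + 1)

κ_4 = K′′′′(0) = (-p^3 + 7*p^2 - 12*p + 6)/p^4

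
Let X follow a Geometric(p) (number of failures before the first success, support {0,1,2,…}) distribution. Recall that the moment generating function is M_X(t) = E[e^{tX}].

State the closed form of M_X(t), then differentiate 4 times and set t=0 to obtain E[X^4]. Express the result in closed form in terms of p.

M_X(t) = p/(-(1 - p)*e^(t) + 1)
dM/dt = (-p^2*e^(t) + p*e^(t))/(p^2*e^(2*t) - 2*p*e^(2*t) + 2*p*e^(t) + e^(2*t) - 2*e^(t) + 1)

E[X^4] = d^4M/dt^4 |_{t=0} = 1 - 15/p + 50/p^2 - 60/p^3 + 24/p^4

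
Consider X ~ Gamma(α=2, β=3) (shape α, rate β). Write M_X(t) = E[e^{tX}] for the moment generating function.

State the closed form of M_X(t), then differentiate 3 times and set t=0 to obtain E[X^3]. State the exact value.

E[X^3] = M′′′(0) = 8/9

M_X(t) = 9/(3 - t)^2
M′(t) = -18/(t^3 - 9*t^2 + 27*t - 27)
M′′(t) = 54/(t^4 - 12*t^3 + 54*t^2 - 108*t + 81)
M′′′(t) = -216/(t^5 - 15*t^4 + 90*t^3 - 270*t^2 + 405*t - 243)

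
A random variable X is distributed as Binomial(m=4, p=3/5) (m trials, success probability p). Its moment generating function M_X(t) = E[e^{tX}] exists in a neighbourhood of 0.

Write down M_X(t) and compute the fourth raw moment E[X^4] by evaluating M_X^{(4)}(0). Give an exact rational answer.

M_X(t) = (3*e^(t)/5 + 2/5)^4
M^(4)(t) = 20736*e^(4*t)/625 + 17496*e^(3*t)/625 + 3456*e^(2*t)/625 + 96*e^(t)/625

E[X^4] = M^(4)(0) = 41784/625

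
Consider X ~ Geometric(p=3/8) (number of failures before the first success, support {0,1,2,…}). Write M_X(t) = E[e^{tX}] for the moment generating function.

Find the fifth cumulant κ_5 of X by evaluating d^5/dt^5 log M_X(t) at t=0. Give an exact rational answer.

M_X(t) = 3/(8*(1 - 5*e^(t)/8))
K_X(t) = log M_X(t) = -log(1 - 5*e^(t)/8) - 3*log(2) + log(3)
K′(t) = -5*e^(t)/(5*e^(t) - 8)
K′′(t) = 40*e^(t)/(25*e^(2*t) - 80*e^(t) + 64)
K′′′(t) = (-200*e^(2*t) - 320*e^(t))/(125*e^(3*t) - 600*e^(2*t) + 960*e^(t) - 512)
K′′′′(t) = (1000*e^(3*t) + 6400*e^(2*t) + 2560*e^(t))/(625*e^(4*t) - 4000*e^(3*t) + 9600*e^(2*t) - 10240*e^(t) + 4096)
K′′′′′(t) = (-5000*e^(4*t) - 88000*e^(3*t) - 140800*e^(2*t) - 20480*e^(t))/(3125*e^(5*t) - 25000*e^(4*t) + 80000*e^(3*t) - 128000*e^(2*t) + 102400*e^(t) - 32768)

κ_5 = K′′′′′(0) = 84760/81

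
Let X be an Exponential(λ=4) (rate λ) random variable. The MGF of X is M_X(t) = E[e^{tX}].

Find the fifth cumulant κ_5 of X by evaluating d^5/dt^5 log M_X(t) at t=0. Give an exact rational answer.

κ_5 = D^5[K](0) = 3/128

M_X(t) = 4/(4 - t)
K_X(t) = log M_X(t) = -log(4 - t) + 2*log(2)
D^5[K](t) = -24/(t^5 - 20*t^4 + 160*t^3 - 640*t^2 + 1280*t - 1024)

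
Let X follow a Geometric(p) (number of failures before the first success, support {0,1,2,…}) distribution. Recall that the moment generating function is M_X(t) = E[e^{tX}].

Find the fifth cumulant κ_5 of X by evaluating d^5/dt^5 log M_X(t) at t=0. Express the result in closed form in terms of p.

M_X(t) = p/(-(1 - p)*e^(t) + 1)
K_X(t) = log M_X(t) = log(p) - log(-(1 - p)*e^(t) + 1)

κ_5 = K^(5)(0) = (p^4 - 15*p^3 + 50*p^2 - 60*p + 24)/p^5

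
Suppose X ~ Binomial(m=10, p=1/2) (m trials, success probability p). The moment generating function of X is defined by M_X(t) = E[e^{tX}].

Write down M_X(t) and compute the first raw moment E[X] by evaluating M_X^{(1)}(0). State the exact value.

M_X(t) = (e^(t)/2 + 1/2)^10

E[X] = D[M](0) = 5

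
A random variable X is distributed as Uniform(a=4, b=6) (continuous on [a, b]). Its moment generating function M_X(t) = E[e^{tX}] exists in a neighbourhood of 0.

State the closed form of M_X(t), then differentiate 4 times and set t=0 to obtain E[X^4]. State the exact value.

E[X^4] = D^4[M](0) = 3376/5

M_X(t) = (e^(6*t) - e^(4*t))/(2*t)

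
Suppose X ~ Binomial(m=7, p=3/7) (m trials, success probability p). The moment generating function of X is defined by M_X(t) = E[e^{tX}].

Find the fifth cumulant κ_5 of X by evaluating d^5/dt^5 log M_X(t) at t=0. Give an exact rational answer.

M_X(t) = (3*e^(t)/7 + 4/7)^7
K_X(t) = log M_X(t) = 7*log(3*e^(t)/7 + 4/7)
K′(t) = 21*e^(t)/(3*e^(t) + 4)
K′′(t) = 84*e^(t)/(9*e^(2*t) + 24*e^(t) + 16)
K′′′(t) = (-252*e^(2*t) + 336*e^(t))/(27*e^(3*t) + 108*e^(2*t) + 144*e^(t) + 64)
K′′′′(t) = (756*e^(3*t) - 4032*e^(2*t) + 1344*e^(t))/(81*e^(4*t) + 432*e^(3*t) + 864*e^(2*t) + 768*e^(t) + 256)
K′′′′′(t) = (-2268*e^(4*t) + 33264*e^(3*t) - 44352*e^(2*t) + 5376*e^(t))/(243*e^(5*t) + 1620*e^(4*t) + 4320*e^(3*t) + 5760*e^(2*t) + 3840*e^(t) + 1024)

κ_5 = K′′′′′(0) = -1140/2401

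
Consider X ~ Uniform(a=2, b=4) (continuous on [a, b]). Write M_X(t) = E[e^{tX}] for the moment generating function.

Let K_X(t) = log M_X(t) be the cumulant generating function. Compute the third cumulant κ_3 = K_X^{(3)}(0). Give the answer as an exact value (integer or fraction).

κ_3 = D^3[K](0) = 0

M_X(t) = (e^(4*t) - e^(2*t))/(2*t)
K_X(t) = log M_X(t) = -log(t) + log(e^(4*t) - e^(2*t)) - log(2)
D^3[K](t) = (8*t^3*e^(4*t) + 8*t^3*e^(2*t) - 2*e^(6*t) + 6*e^(4*t) - 6*e^(2*t) + 2)/(t^3*e^(6*t) - 3*t^3*e^(4*t) + 3*t^3*e^(2*t) - t^3)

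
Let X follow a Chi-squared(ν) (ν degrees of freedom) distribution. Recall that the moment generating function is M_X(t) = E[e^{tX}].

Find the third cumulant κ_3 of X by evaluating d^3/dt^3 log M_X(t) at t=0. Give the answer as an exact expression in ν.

κ_3 = d^3K/dt^3 |_{t=0} = 8*ν

M_X(t) = (1 - 2*t)^(-ν/2)
K_X(t) = log M_X(t) = -ν*log(1 - 2*t)/2
dK/dt = -ν/(2*t - 1)
d^2K/dt^2 = 2*ν/(4*t^2 - 4*t + 1)
d^3K/dt^3 = -8*ν/(8*t^3 - 12*t^2 + 6*t - 1)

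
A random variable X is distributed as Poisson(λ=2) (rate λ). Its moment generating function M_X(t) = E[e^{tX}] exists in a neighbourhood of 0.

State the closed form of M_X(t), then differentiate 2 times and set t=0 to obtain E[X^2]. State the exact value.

E[X^2] = M′′(0) = 6

M_X(t) = e^(2*e^(t) - 2)
M′(t) = 2*e^(-2)*e^(t)*e^(2*e^(t))
M′′(t) = (4*e^(2*t)*e^(2*e^(t)) + 2*e^(t)*e^(2*e^(t)))*e^(-2)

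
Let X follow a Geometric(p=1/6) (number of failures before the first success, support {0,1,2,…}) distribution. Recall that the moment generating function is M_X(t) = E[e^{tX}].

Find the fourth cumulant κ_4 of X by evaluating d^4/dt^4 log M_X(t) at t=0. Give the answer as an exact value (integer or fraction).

κ_4 = d^4K/dt^4 |_{t=0} = 5430

M_X(t) = 1/(6*(1 - 5*e^(t)/6))
K_X(t) = log M_X(t) = -log(1 - 5*e^(t)/6) - log(6)
dK/dt = -5*e^(t)/(5*e^(t) - 6)
d^2K/dt^2 = 30*e^(t)/(25*e^(2*t) - 60*e^(t) + 36)
d^3K/dt^3 = (-150*e^(2*t) - 180*e^(t))/(125*e^(3*t) - 450*e^(2*t) + 540*e^(t) - 216)
d^4K/dt^4 = (750*e^(3*t) + 3600*e^(2*t) + 1080*e^(t))/(625*e^(4*t) - 3000*e^(3*t) + 5400*e^(2*t) - 4320*e^(t) + 1296)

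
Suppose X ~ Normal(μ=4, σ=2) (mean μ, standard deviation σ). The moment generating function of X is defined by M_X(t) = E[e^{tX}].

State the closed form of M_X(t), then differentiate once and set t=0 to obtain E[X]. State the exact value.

M_X(t) = e^(2*t^2 + 4*t)
dM/dt = 4*t*e^(4*t)*e^(2*t^2) + 4*e^(4*t)*e^(2*t^2)

E[X] = dM/dt |_{t=0} = 4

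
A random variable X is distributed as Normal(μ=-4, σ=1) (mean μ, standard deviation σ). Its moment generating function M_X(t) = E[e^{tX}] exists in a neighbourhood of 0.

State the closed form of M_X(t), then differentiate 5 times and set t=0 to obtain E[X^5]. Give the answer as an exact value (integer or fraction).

M_X(t) = e^(t^2/2 - 4*t)
dM/dt = t*e^(-4*t)*e^(t^2/2) - 4*e^(-4*t)*e^(t^2/2)
d^2M/dt^2 = (t^2*e^(t^2/2) - 8*t*e^(t^2/2) + 17*e^(t^2/2))*e^(-4*t)
d^3M/dt^3 = (t^3*e^(t^2/2) - 12*t^2*e^(t^2/2) + 51*t*e^(t^2/2) - 76*e^(t^2/2))*e^(-4*t)
d^4M/dt^4 = (t^4*e^(t^2/2) - 16*t^3*e^(t^2/2) + 102*t^2*e^(t^2/2) - 304*t*e^(t^2/2) + 355*e^(t^2/2))*e^(-4*t)
d^5M/dt^5 = (t^5*e^(t^2/2) - 20*t^4*e^(t^2/2) + 170*t^3*e^(t^2/2) - 760*t^2*e^(t^2/2) + 1775*t*e^(t^2/2) - 1724*e^(t^2/2))*e^(-4*t)

E[X^5] = d^5M/dt^5 |_{t=0} = -1724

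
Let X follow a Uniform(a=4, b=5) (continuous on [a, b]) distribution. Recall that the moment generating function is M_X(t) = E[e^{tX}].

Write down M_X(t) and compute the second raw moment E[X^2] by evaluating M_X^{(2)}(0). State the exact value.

E[X^2] = D^2[M](0) = 61/3

M_X(t) = (e^(5*t) - e^(4*t))/t
D^2[M](t) = (25*t^2*e^(5*t) - 16*t^2*e^(4*t) - 10*t*e^(5*t) + 8*t*e^(4*t) + 2*e^(5*t) - 2*e^(4*t))/t^3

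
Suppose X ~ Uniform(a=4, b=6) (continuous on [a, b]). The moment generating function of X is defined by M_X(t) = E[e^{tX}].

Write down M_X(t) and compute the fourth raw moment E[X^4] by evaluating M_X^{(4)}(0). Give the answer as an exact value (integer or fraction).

M_X(t) = (e^(6*t) - e^(4*t))/(2*t)

E[X^4] = M^(4)(0) = 3376/5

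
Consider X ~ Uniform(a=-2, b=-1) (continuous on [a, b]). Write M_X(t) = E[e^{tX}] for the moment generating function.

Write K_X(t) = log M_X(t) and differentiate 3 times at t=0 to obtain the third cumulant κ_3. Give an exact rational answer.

M_X(t) = (e^(-t) - e^(-2*t))/t
K_X(t) = log M_X(t) = -log(t) + log(e^(-t) - e^(-2*t))
K^(3)(t) = (t^3*e^(2*t) + t^3*e^(t) - 2*e^(3*t) + 6*e^(2*t) - 6*e^(t) + 2)/(t^3*e^(3*t) - 3*t^3*e^(2*t) + 3*t^3*e^(t) - t^3)

κ_3 = K^(3)(0) = 0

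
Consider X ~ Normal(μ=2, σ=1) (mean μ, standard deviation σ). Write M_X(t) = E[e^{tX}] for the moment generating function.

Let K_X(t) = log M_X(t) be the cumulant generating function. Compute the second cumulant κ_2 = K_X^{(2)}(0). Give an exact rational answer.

κ_2 = K^(2)(0) = 1

M_X(t) = e^(t^2/2 + 2*t)
K_X(t) = log M_X(t) = t^2/2 + 2*t
K^(2)(t) = 1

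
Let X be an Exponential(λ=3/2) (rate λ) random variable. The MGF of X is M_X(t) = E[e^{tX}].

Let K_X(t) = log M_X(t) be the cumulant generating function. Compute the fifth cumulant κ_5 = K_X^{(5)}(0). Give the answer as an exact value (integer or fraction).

κ_5 = D^5[K](0) = 256/81

M_X(t) = 3/(2*(3/2 - t))
K_X(t) = log M_X(t) = -log(3/2 - t) - log(2) + log(3)
D^5[K](t) = -768/(32*t^5 - 240*t^4 + 720*t^3 - 1080*t^2 + 810*t - 243)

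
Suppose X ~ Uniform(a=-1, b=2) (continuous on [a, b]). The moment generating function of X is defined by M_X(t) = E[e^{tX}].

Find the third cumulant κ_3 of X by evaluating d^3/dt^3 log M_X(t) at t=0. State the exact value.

M_X(t) = (e^(2*t) - e^(-t))/(3*t)
K_X(t) = log M_X(t) = -log(t) + log(e^(2*t) - e^(-t)) - log(3)
D^3[K](t) = (27*t^3*e^(6*t) + 27*t^3*e^(3*t) - 2*e^(9*t) + 6*e^(6*t) - 6*e^(3*t) + 2)/(t^3*e^(9*t) - 3*t^3*e^(6*t) + 3*t^3*e^(3*t) - t^3)

κ_3 = D^3[K](0) = 0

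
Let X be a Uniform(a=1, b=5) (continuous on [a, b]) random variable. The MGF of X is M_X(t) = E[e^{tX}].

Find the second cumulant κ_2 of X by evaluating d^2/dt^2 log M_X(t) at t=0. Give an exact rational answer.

κ_2 = K′′(0) = 4/3

M_X(t) = (e^(5*t) - e^(t))/(4*t)
K_X(t) = log M_X(t) = -log(t) + log(e^(5*t) - e^(t)) - 2*log(2)
K′(t) = (5*t*e^(4*t) - t - e^(4*t) + 1)/(t*e^(4*t) - t)
K′′(t) = (-16*t^2*e^(4*t) + e^(8*t) - 2*e^(4*t) + 1)/(t^2*e^(8*t) - 2*t^2*e^(4*t) + t^2)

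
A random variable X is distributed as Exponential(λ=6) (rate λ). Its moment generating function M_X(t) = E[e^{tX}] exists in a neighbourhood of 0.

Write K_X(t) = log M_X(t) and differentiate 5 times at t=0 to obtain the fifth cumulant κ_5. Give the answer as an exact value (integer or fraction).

κ_5 = D^5[K](0) = 1/324

M_X(t) = 6/(6 - t)
K_X(t) = log M_X(t) = -log(6 - t) + log(6)
D^5[K](t) = -24/(t^5 - 30*t^4 + 360*t^3 - 2160*t^2 + 6480*t - 7776)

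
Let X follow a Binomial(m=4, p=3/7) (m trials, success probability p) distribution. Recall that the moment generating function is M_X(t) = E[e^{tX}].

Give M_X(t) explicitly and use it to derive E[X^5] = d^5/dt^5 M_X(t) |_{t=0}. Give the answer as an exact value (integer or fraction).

M_X(t) = (3*e^(t)/7 + 4/7)^4
M^(5)(t) = 82944*e^(4*t)/2401 + 104976*e^(3*t)/2401 + 27648*e^(2*t)/2401 + 768*e^(t)/2401

E[X^5] = M^(5)(0) = 216336/2401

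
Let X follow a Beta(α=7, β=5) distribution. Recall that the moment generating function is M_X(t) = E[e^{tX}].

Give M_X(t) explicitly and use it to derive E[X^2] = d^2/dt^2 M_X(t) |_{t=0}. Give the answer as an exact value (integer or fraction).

E[X^2] = M′′(0) = 14/39

M_X(t) = ₁F₁(7; 12; t)
M′(t) = 7*₁F₁(8; 13; t)/12
M′′(t) = 14*₁F₁(9; 14; t)/39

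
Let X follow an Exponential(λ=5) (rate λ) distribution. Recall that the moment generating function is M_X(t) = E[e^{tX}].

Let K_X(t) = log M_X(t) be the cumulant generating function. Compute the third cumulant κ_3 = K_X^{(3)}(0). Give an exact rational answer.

κ_3 = d^3K/dt^3 |_{t=0} = 2/125

M_X(t) = 5/(5 - t)
K_X(t) = log M_X(t) = -log(5 - t) + log(5)
dK/dt = -1/(t - 5)
d^2K/dt^2 = 1/(t^2 - 10*t + 25)
d^3K/dt^3 = -2/(t^3 - 15*t^2 + 75*t - 125)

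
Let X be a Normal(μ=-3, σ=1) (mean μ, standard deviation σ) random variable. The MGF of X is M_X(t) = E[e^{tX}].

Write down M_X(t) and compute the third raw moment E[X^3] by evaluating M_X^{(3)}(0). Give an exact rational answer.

E[X^3] = M′′′(0) = -36

M_X(t) = e^(t^2/2 - 3*t)
M′(t) = t*e^(-3*t)*e^(t^2/2) - 3*e^(-3*t)*e^(t^2/2)
M′′(t) = (t^2*e^(t^2/2) - 6*t*e^(t^2/2) + 10*e^(t^2/2))*e^(-3*t)
M′′′(t) = (t^3*e^(t^2/2) - 9*t^2*e^(t^2/2) + 30*t*e^(t^2/2) - 36*e^(t^2/2))*e^(-3*t)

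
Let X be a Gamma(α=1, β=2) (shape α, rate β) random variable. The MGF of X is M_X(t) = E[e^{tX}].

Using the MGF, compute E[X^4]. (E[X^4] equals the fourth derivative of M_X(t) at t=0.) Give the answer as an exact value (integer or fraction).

E[X^4] = D^4[M](0) = 3/2

M_X(t) = 2/(2 - t)
D^4[M](t) = -48/(t^5 - 10*t^4 + 40*t^3 - 80*t^2 + 80*t - 32)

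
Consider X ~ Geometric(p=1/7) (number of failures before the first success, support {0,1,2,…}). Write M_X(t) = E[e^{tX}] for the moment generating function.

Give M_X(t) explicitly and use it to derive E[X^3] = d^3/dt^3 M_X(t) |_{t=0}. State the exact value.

M_X(t) = 1/(7*(1 - 6*e^(t)/7))
dM/dt = 6*e^(t)/(36*e^(2*t) - 84*e^(t) + 49)
d^2M/dt^2 = (-36*e^(2*t) - 42*e^(t))/(216*e^(3*t) - 756*e^(2*t) + 882*e^(t) - 343)
d^3M/dt^3 = (216*e^(3*t) + 1008*e^(2*t) + 294*e^(t))/(1296*e^(4*t) - 6048*e^(3*t) + 10584*e^(2*t) - 8232*e^(t) + 2401)

E[X^3] = d^3M/dt^3 |_{t=0} = 1518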